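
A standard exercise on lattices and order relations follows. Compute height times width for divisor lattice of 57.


Height = length of longest chain minus 1; width = size of largest antichain.
A maximum chain: 1 | 19 | 57  (height 2).
A maximum antichain: {3, 19}  (width 2).
Product = 2 * 2 = 4


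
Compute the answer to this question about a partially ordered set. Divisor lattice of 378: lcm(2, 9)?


Join=lcm.
gcd(2,9)=1
lcm=18


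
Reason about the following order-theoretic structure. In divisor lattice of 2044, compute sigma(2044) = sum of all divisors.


sigma(n) = sum of divisors.
Divisors of 2044: [1, 2, 4, 7, 14, 28, 73, 146, 292, 511, 1022, 2044]
Sum = 4144


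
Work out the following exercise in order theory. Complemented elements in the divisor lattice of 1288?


An element a is complemented if some b has a meet b = bottom, a join b = top.
a is complemented iff gcd(a, n/a)=1, i.e. a is a unitary divisor of 1288.
Complemented elements: 1, 7, 8, 23, 56, 161, ... (2 more)
Count: 8


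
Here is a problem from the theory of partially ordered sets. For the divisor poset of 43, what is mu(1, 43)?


In a divisor lattice, mu(a,b) = mu(b/a) where mu is the classical Mobius function.
b/a = 43/1 = 43
Prime factorization of 43: primes [43]
43 is squarefree with 1 prime factor(s), so mu(43) = (-1)^1 = -1


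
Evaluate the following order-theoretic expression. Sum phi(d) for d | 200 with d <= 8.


Divisors of 200 up to 8: [1, 2, 4, 5, 8]
phi values: [1, 1, 2, 4, 4]
Sum = 12


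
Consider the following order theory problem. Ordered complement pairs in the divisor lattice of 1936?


Complement pair (a,b): a meet b = bottom, a join b = top.
Here: gcd(a,b)=1 and lcm(a,b)=1936, i.e. a*b=1936 with a,b coprime.
Pairs found: (1,1936), (16,121), (121,16), (1936,1)
Total ordered pairs: 4


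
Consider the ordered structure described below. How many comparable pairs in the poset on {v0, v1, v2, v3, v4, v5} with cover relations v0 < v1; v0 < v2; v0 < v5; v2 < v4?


A comparable pair {a,b} has a < b or b < a in the order.
Count unordered pairs where one element is strictly below the other.
Examples: {v0,v1}, {v0,v2}, {v0,v4}, {v0,v5}, ...
Total comparable pairs: 5


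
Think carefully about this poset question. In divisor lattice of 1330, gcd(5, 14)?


Meet=gcd.
gcd(5,14)=1


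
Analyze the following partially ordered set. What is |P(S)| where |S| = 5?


Power set = 2^n.
2^5 = 32


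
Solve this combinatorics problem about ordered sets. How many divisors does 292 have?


Divisors of 292: [1, 2, 4, 73, 146, 292]
Count: 6


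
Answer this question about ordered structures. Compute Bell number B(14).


B(n) = number of set partitions of an n-element set.
B(n) satisfies the recurrence: B(n+1) = sum_k C(n,k)*B(k).
B(14) = 190899322


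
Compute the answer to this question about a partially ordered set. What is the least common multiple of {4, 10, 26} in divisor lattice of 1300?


In a divisor lattice, join = lcm (least common multiple).
Compute lcm iteratively: start with first element, then lcm(current, next).
Elements: [4, 10, 26]
lcm(4,10) = 20
lcm(20,26) = 260
Final lcm = 260


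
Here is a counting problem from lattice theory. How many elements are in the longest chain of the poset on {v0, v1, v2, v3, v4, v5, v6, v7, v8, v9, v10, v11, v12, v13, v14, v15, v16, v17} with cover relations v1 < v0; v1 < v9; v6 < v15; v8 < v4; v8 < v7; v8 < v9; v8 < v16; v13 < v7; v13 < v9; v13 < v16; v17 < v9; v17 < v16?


A chain is a totally ordered subset; we count the number of elements in a maximum chain.
Compute, for each element x, the size of the longest chain ending at x:
  v1: 1
  v2: 1
  v3: 1
  v5: 1
  v6: 1
  v8: 1
  ...
A maximum chain: v1 < v0
Number of elements in the longest chain: 2


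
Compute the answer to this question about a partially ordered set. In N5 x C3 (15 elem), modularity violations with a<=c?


Modular law: if a <= c then a v (b ^ c) = (a v b) ^ c.
Check all triples (a,b,c) with a <= c among 15 elements.
  e.g. a=(a,0), b=(c,0), c=(b,0): lhs=(a,0) != rhs=(b,0)
  e.g. a=(a,0), b=(c,1), c=(b,0): lhs=(a,0) != rhs=(b,0)
Total violating triples: 18


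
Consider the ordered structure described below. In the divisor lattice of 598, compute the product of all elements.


Divisors of 598: [1, 2, 13, 23, 26, 46, 299, 598]
Product = n^(d(n)/2) = 598^(8/2)
Product = 127880620816


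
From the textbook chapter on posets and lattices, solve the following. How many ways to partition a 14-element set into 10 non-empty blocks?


S(n,k) = k*S(n-1,k) + S(n-1,k-1).
S(13,10) = 39325, S(13,9) = 359502
S(14,10) = 10*39325 + 359502 = 393250 + 359502
S(14,10) = 752752


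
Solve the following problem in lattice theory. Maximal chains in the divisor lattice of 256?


A maximal chain goes from the minimum element to a maximal element via cover relations.
Counting all min-to-max paths in the cover graph.
Total maximal chains: 1


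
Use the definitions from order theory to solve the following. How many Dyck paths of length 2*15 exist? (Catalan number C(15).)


C(n) = C(2n, n) / (n+1).
C(30, 15) = 155117520
C(15) = 155117520 / 16 = 9694845


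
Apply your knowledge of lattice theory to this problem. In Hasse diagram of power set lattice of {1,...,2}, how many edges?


A cover relation a -< b holds when a < b with no c strictly between.
Cover relations:
  {} -< {1}
  {} -< {2}
  {1} -< {1,2}
  {2} -< {1,2}
Total: 4


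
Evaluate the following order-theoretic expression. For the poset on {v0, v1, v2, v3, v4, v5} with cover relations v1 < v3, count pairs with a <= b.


The order relation is {(a,b) : a <= b}, reflexive so it includes (a,a).
Examples: (v0,v0), (v1,v1), (v1,v3), (v2,v2), (v3,v3), ...
Total ordered pairs: 7


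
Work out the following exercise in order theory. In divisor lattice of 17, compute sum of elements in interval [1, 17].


Interval [1,17] in divisors of 17: [1, 17]
Sum = 18


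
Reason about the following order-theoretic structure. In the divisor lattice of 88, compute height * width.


Height = length of longest chain minus 1; width = size of largest antichain.
A maximum chain: 1 | 11 | 22 | 44 | 88  (height 4).
A maximum antichain: {2, 11}  (width 2).
Product = 4 * 2 = 8


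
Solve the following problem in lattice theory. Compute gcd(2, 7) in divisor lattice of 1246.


In a divisor lattice, meet = gcd (greatest common divisor).
By Euclidean algorithm or factoring: gcd(2,7) = 1


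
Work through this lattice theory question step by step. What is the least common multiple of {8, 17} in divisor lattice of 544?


In a divisor lattice, join = lcm (least common multiple).
Compute lcm iteratively: start with first element, then lcm(current, next).
Elements: [8, 17]
lcm(8,17) = 136
Final lcm = 136


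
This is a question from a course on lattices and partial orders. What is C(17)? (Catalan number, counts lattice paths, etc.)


C(n) = C(2n, n) / (n+1).
C(34, 17) = 2333606220
C(17) = 2333606220 / 18 = 129644790


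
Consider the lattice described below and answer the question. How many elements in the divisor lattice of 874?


Divisors of 874: [1, 2, 19, 23, 38, 46, 437, 874]
Count: 8


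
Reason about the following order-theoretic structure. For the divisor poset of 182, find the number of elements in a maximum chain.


A chain is a totally ordered subset; we count the number of elements in a maximum chain.
Compute, for each element x, the size of the longest chain ending at x:
  1: 1
  2: 2
  7: 2
  13: 2
  14: 3
  26: 3
  ...
A maximum chain: 1 < 2 < 14 < 182
Number of elements in the longest chain: 4


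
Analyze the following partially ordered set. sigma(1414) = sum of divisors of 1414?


sigma(n) = sum of divisors.
Divisors of 1414: [1, 2, 7, 14, 101, 202, 707, 1414]
Sum = 2448


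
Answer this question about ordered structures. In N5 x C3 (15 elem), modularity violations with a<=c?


Modular law: if a <= c then a v (b ^ c) = (a v b) ^ c.
Check all triples (a,b,c) with a <= c among 15 elements.
  e.g. a=(a,0), b=(c,0), c=(b,0): lhs=(a,0) != rhs=(b,0)
  e.g. a=(a,0), b=(c,1), c=(b,0): lhs=(a,0) != rhs=(b,0)
Total violating triples: 18


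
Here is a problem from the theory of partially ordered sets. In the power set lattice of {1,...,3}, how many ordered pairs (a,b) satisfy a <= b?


The order relation is {(a,b) : a <= b}, reflexive so it includes (a,a).
Examples: ({},{}), ({},{1,2}), ({},{1,2,3}), ({},{1,3}), ({},{1}), ...
Total ordered pairs: 27


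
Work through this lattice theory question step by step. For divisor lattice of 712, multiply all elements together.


Divisors of 712: [1, 2, 4, 8, 89, 178, 356, 712]
Product = n^(d(n)/2) = 712^(8/2)
Product = 256992219136


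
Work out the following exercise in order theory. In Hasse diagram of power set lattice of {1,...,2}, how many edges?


A cover relation a -< b holds when a < b with no c strictly between.
Cover relations:
  {} -< {1}
  {} -< {2}
  {1} -< {1,2}
  {2} -< {1,2}
Total: 4


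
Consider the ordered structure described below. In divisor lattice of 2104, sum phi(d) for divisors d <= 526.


Divisors of 2104 up to 526: [1, 2, 4, 8, 263, 526]
phi values: [1, 1, 2, 4, 262, 262]
Sum = 532


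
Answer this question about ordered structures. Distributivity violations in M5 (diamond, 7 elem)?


Distributive law: a ^ (b v c) = (a ^ b) v (a ^ c).
Check all 7^3 = 343 ordered triples (a,b,c).
  e.g. a=a1, b=a2, c=a3: lhs=a1 != rhs=0
  e.g. a=a1, b=a2, c=a4: lhs=a1 != rhs=0
Total violating triples: 60


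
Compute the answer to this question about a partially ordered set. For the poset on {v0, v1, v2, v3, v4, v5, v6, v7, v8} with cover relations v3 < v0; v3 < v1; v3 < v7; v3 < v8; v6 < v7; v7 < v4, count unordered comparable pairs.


A comparable pair {a,b} has a < b or b < a in the order.
Count unordered pairs where one element is strictly below the other.
Examples: {v0,v3}, {v1,v3}, {v3,v4}, {v3,v7}, ...
Total comparable pairs: 8


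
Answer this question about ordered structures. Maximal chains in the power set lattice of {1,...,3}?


A maximal chain goes from the minimum element to a maximal element via cover relations.
Counting all min-to-max paths in the cover graph.
Total maximal chains: 6


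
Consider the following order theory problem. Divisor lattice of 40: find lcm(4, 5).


In a divisor lattice, join = lcm (least common multiple).
gcd(4,5) = 1
lcm(4,5) = 4*5/gcd = 20/1 = 20


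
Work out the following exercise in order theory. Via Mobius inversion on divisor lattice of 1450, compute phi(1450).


phi(n) = n * prod_{p|n} (1 - 1/p).
Prime divisors of 1450: [2, 5, 29]
phi(1450) = 1450 * (1 - 1/2) * (1 - 1/5) * (1 - 1/29)
phi(1450) = 560


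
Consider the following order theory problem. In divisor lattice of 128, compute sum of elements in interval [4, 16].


Interval [4,16] in divisors of 128: [4, 8, 16]
Sum = 28


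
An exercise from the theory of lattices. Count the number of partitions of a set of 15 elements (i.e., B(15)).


B(n) = number of set partitions of an n-element set.
B(n) satisfies the recurrence: B(n+1) = sum_k C(n,k)*B(k).
B(15) = 1382958545


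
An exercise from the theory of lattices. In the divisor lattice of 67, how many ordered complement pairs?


Complement pair (a,b): a meet b = bottom, a join b = top.
Here: gcd(a,b)=1 and lcm(a,b)=67, i.e. a*b=67 with a,b coprime.
Pairs found: (1,67), (67,1)
Total ordered pairs: 2


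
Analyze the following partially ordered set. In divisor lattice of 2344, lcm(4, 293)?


Join=lcm.
gcd(4,293)=1
lcm=1172


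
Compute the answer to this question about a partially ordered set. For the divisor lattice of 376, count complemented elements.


An element a is complemented if some b has a meet b = bottom, a join b = top.
a is complemented iff gcd(a, n/a)=1, i.e. a is a unitary divisor of 376.
Complemented elements: 1, 8, 47, 376
Count: 4


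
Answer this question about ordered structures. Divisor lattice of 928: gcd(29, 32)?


Meet=gcd.
gcd(29,32)=1


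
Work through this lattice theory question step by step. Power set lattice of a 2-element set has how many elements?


Power set = 2^n.
2^2 = 4


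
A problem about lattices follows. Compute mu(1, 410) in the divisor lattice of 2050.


In a divisor lattice, mu(a,b) = mu(b/a) where mu is the classical Mobius function.
b/a = 410/1 = 410
Prime factorization of 410: primes [2, 5, 41]
410 is squarefree with 3 prime factor(s), so mu(410) = (-1)^3 = -1


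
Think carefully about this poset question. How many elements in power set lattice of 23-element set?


Power set = 2^n.
2^23 = 8388608


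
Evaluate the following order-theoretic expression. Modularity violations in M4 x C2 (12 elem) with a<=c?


Modular law: if a <= c then a v (b ^ c) = (a v b) ^ c.
Check all triples (a,b,c) with a <= c among 12 elements.
This lattice is modular (diamonds M_m and their chain-products are modular).
Total violating triples: 0


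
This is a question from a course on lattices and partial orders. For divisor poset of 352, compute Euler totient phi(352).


phi(n) = n * prod_{p|n} (1 - 1/p).
Prime divisors of 352: [2, 11]
phi(352) = 352 * (1 - 1/2) * (1 - 1/11)
phi(352) = 160


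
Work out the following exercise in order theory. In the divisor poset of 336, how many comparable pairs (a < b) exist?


A comparable pair {a,b} has a < b or b < a in the order.
Count unordered pairs where one element is strictly below the other.
Examples: {1,2}, {1,3}, {1,4}, {1,6}, ...
Total comparable pairs: 115


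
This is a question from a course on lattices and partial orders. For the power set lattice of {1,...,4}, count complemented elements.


An element a is complemented if some b has a meet b = bottom, a join b = top.
every subset A has complement S\A, so all elements are complemented.
Complemented elements: {}, {1}, {2}, {3}, {4}, {1,2}, ... (10 more)
Count: 16


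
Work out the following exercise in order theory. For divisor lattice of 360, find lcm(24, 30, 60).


In a divisor lattice, join = lcm (least common multiple).
Compute lcm iteratively: start with first element, then lcm(current, next).
Elements: [24, 30, 60]
lcm(24,30) = 120
lcm(120,60) = 120
Final lcm = 120


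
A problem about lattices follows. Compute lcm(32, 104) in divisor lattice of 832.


In a divisor lattice, join = lcm (least common multiple).
gcd(32,104) = 8
lcm(32,104) = 32*104/gcd = 3328/8 = 416


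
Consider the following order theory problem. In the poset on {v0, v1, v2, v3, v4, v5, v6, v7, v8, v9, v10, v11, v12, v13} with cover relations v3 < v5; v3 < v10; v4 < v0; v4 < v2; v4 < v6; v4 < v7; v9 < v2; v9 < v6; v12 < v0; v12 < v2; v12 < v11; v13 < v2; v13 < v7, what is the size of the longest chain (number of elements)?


A chain is a totally ordered subset; we count the number of elements in a maximum chain.
Compute, for each element x, the size of the longest chain ending at x:
  v1: 1
  v3: 1
  v4: 1
  v8: 1
  v9: 1
  v12: 1
  ...
A maximum chain: v4 < v0
Number of elements in the longest chain: 2


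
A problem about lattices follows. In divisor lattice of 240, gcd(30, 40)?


Meet=gcd.
gcd(30,40)=10


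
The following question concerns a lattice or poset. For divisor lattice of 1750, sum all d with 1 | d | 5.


Interval [1,5] in divisors of 1750: [1, 5]
Sum = 6


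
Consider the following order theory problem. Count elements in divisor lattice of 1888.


Divisors of 1888: [1, 2, 4, 8, 16, 32, 59, 118, 236, 472, 944, 1888]
Count: 12


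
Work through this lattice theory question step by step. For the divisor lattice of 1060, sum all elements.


sigma(n) = sum of divisors.
Divisors of 1060: [1, 2, 4, 5, 10, 20, 53, 106, 212, 265, 530, 1060]
Sum = 2268


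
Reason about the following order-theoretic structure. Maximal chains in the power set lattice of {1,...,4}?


A maximal chain goes from the minimum element to a maximal element via cover relations.
Counting all min-to-max paths in the cover graph.
Total maximal chains: 24


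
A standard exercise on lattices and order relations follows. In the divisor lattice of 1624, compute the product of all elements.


Divisors of 1624: [1, 2, 4, 7, 8, 14, 28, 29, 56, 58, 116, 203, 232, 406, 812, 1624]
Product = n^(d(n)/2) = 1624^(16/2)
Product = 48382488186132912853221376


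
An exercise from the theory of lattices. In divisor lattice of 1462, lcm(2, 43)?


Join=lcm.
gcd(2,43)=1
lcm=86


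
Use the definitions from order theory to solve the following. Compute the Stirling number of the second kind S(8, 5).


S(n,k) = k*S(n-1,k) + S(n-1,k-1).
S(7,5) = 140, S(7,4) = 350
S(8,5) = 5*140 + 350 = 700 + 350
S(8,5) = 1050


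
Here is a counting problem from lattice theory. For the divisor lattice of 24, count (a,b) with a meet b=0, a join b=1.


Complement pair (a,b): a meet b = bottom, a join b = top.
Here: gcd(a,b)=1 and lcm(a,b)=24, i.e. a*b=24 with a,b coprime.
Pairs found: (1,24), (3,8), (8,3), (24,1)
Total ordered pairs: 4


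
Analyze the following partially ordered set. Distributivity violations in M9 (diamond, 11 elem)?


Distributive law: a ^ (b v c) = (a ^ b) v (a ^ c).
Check all 11^3 = 1331 ordered triples (a,b,c).
  e.g. a=a1, b=a2, c=a3: lhs=a1 != rhs=0
  e.g. a=a1, b=a2, c=a4: lhs=a1 != rhs=0
Total violating triples: 504


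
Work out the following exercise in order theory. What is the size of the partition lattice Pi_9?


B(n) = number of set partitions of an n-element set.
B(n) satisfies the recurrence: B(n+1) = sum_k C(n,k)*B(k).
B(9) = 21147


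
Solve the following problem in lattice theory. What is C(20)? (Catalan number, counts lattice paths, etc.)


C(n) = C(2n, n) / (n+1).
C(40, 20) = 137846528820
C(20) = 137846528820 / 21 = 6564120420


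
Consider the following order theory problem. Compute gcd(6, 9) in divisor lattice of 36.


In a divisor lattice, meet = gcd (greatest common divisor).
By Euclidean algorithm or factoring: gcd(6,9) = 3


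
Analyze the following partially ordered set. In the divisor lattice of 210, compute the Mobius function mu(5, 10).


In a divisor lattice, mu(a,b) = mu(b/a) where mu is the classical Mobius function.
b/a = 10/5 = 2
Prime factorization of 2: primes [2]
2 is squarefree with 1 prime factor(s), so mu(2) = (-1)^1 = -1


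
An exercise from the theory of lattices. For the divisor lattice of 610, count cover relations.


A cover relation a -< b holds when a < b with no c strictly between.
Cover relations:
  1 -< 2
  1 -< 5
  1 -< 61
  2 -< 10
  2 -< 122
  5 -< 10
  5 -< 305
  10 -< 610
  ...4 more
Total: 12


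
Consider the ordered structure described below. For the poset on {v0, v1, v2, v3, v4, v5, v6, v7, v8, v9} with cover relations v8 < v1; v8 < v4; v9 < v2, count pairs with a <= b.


The order relation is {(a,b) : a <= b}, reflexive so it includes (a,a).
Examples: (v0,v0), (v1,v1), (v2,v2), (v3,v3), (v4,v4), ...
Total ordered pairs: 13


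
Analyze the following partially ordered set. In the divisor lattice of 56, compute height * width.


Height = length of longest chain minus 1; width = size of largest antichain.
A maximum chain: 1 | 7 | 14 | 28 | 56  (height 4).
A maximum antichain: {2, 7}  (width 2).
Product = 4 * 2 = 8


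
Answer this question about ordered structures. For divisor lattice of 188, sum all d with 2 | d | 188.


Interval [2,188] in divisors of 188: [2, 4, 94, 188]
Sum = 288


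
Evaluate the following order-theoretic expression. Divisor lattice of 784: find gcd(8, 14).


In a divisor lattice, meet = gcd (greatest common divisor).
By Euclidean algorithm or factoring: gcd(8,14) = 2


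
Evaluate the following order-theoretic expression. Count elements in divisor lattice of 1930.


Divisors of 1930: [1, 2, 5, 10, 193, 386, 965, 1930]
Count: 8


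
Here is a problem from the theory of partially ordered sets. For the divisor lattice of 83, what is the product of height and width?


Height = length of longest chain minus 1; width = size of largest antichain.
A maximum chain: 1 | 83  (height 1).
A maximum antichain: {1}  (width 1).
Product = 1 * 1 = 1


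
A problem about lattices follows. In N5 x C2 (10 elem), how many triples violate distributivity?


Distributive law: a ^ (b v c) = (a ^ b) v (a ^ c).
Check all 10^3 = 1000 ordered triples (a,b,c).
  e.g. a=(b,0), b=(a,0), c=(c,0): lhs=(b,0) != rhs=(a,0)
  e.g. a=(b,0), b=(a,0), c=(c,1): lhs=(b,0) != rhs=(a,0)
Total violating triples: 16


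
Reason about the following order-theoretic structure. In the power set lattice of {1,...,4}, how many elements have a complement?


An element a is complemented if some b has a meet b = bottom, a join b = top.
every subset A has complement S\A, so all elements are complemented.
Complemented elements: {}, {1}, {2}, {3}, {4}, {1,2}, ... (10 more)
Count: 16


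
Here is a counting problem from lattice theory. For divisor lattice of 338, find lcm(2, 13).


In a divisor lattice, join = lcm (least common multiple).
Compute lcm iteratively: start with first element, then lcm(current, next).
Elements: [2, 13]
lcm(2,13) = 26
Final lcm = 26


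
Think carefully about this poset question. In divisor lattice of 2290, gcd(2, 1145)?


Meet=gcd.
gcd(2,1145)=1


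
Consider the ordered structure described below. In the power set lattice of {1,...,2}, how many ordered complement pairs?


Complement pair (a,b): a meet b = bottom, a join b = top.
Here: A intersect B = {} and A union B = {1,...,2}.
Pairs found: ({},{1,2}), ({1},{2}), ({2},{1}), ({1,2},{})
Total ordered pairs: 4


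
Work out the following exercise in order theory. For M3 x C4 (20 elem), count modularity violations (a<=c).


Modular law: if a <= c then a v (b ^ c) = (a v b) ^ c.
Check all triples (a,b,c) with a <= c among 20 elements.
This lattice is modular (diamonds M_m and their chain-products are modular).
Total violating triples: 0


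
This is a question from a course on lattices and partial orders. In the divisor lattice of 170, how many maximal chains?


A maximal chain goes from the minimum element to a maximal element via cover relations.
Counting all min-to-max paths in the cover graph.
Total maximal chains: 6


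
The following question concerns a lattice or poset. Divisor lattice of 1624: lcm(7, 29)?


Join=lcm.
gcd(7,29)=1
lcm=203


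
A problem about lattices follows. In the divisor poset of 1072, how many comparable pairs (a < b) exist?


A comparable pair {a,b} has a < b or b < a in the order.
Count unordered pairs where one element is strictly below the other.
Examples: {1,2}, {1,4}, {1,8}, {1,16}, ...
Total comparable pairs: 35


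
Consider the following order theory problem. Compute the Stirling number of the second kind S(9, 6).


S(n,k) = k*S(n-1,k) + S(n-1,k-1).
S(8,6) = 266, S(8,5) = 1050
S(9,6) = 6*266 + 1050 = 1596 + 1050
S(9,6) = 2646


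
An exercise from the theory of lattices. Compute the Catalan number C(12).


C(n) = C(2n, n) / (n+1).
C(24, 12) = 2704156
C(12) = 2704156 / 13 = 208012


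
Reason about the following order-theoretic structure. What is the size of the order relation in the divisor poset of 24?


The order relation is {(a,b) : a <= b}, reflexive so it includes (a,a).
Examples: (1,1), (1,12), (1,2), (1,24), (1,3), ...
Total ordered pairs: 30


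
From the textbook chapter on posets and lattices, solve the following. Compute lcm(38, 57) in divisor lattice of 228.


In a divisor lattice, join = lcm (least common multiple).
gcd(38,57) = 19
lcm(38,57) = 38*57/gcd = 2166/19 = 114


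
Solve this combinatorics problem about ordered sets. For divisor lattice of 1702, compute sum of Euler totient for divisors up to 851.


Divisors of 1702 up to 851: [1, 2, 23, 37, 46, 74, 851]
phi values: [1, 1, 22, 36, 22, 36, 792]
Sum = 910


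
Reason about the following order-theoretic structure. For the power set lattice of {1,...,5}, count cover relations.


A cover relation a -< b holds when a < b with no c strictly between.
Cover relations:
  {} -< {1}
  {} -< {2}
  {} -< {3}
  {} -< {4}
  {} -< {5}
  {1} -< {1,2}
  {1} -< {1,3}
  {1} -< {1,4}
  ...72 more
Total: 80


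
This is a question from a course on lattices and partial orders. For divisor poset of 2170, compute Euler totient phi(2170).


phi(n) = n * prod_{p|n} (1 - 1/p).
Prime divisors of 2170: [2, 5, 7, 31]
phi(2170) = 2170 * (1 - 1/2) * (1 - 1/5) * (1 - 1/7) * (1 - 1/31)
phi(2170) = 720


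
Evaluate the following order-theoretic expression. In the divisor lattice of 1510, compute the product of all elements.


Divisors of 1510: [1, 2, 5, 10, 151, 302, 755, 1510]
Product = n^(d(n)/2) = 1510^(8/2)
Product = 5198856010000


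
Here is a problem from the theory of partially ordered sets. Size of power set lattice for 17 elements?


Power set = 2^n.
2^17 = 131072


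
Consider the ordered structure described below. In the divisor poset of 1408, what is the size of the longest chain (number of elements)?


A chain is a totally ordered subset; we count the number of elements in a maximum chain.
Compute, for each element x, the size of the longest chain ending at x:
  1: 1
  2: 2
  11: 2
  4: 3
  8: 4
  22: 3
  ...
A maximum chain: 1 < 2 < 4 < 8 < 16 < 32 < 64 < 128 < 1408
Number of elements in the longest chain: 9


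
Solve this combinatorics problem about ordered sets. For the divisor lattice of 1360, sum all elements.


sigma(n) = sum of divisors.
Divisors of 1360: [1, 2, 4, 5, 8, 10, 16, 17, 20, 34, 40, 68, 80, 85, 136, 170, 272, 340, 680, 1360]
Sum = 3348


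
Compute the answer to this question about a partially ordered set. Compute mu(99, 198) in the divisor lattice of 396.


In a divisor lattice, mu(a,b) = mu(b/a) where mu is the classical Mobius function.
b/a = 198/99 = 2
Prime factorization of 2: primes [2]
2 is squarefree with 1 prime factor(s), so mu(2) = (-1)^1 = -1


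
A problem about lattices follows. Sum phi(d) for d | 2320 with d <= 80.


Divisors of 2320 up to 80: [1, 2, 4, 5, 8, 10, 16, 20, 29, 40, 58, 80]
phi values: [1, 1, 2, 4, 4, 4, 8, 8, 28, 16, 28, 32]
Sum = 136


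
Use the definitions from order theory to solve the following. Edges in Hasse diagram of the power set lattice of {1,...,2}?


A cover relation a -< b holds when a < b with no c strictly between.
Cover relations:
  {} -< {1}
  {} -< {2}
  {1} -< {1,2}
  {2} -< {1,2}
Total: 4


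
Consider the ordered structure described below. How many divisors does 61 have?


Divisors of 61: [1, 61]
Count: 2


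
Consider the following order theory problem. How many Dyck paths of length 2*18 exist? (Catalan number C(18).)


C(n) = C(2n, n) / (n+1).
C(36, 18) = 9075135300
C(18) = 9075135300 / 19 = 477638700


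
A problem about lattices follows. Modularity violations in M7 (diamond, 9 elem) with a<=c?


Modular law: if a <= c then a v (b ^ c) = (a v b) ^ c.
Check all triples (a,b,c) with a <= c among 9 elements.
This lattice is modular (diamonds M_m and their chain-products are modular).
Total violating triples: 0


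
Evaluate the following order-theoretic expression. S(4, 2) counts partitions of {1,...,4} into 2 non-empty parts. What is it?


S(n,k) = k*S(n-1,k) + S(n-1,k-1).
S(3,2) = 3, S(3,1) = 1
S(4,2) = 2*3 + 1 = 6 + 1
S(4,2) = 7


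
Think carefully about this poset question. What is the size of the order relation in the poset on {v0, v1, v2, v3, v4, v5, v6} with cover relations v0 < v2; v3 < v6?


The order relation is {(a,b) : a <= b}, reflexive so it includes (a,a).
Examples: (v0,v0), (v0,v2), (v1,v1), (v2,v2), (v3,v3), ...
Total ordered pairs: 9


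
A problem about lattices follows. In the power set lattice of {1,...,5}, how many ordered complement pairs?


Complement pair (a,b): a meet b = bottom, a join b = top.
Here: A intersect B = {} and A union B = {1,...,5}.
Pairs found: ({},{1,2,3,4,5}), ({1},{2,3,4,5}), ({2},{1,3,4,5}), ({3},{1,2,4,5}), ... (28 more)
Total ordered pairs: 32


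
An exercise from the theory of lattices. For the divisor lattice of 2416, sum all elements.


sigma(n) = sum of divisors.
Divisors of 2416: [1, 2, 4, 8, 16, 151, 302, 604, 1208, 2416]
Sum = 4712


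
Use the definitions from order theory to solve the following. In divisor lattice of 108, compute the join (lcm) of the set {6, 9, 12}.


In a divisor lattice, join = lcm (least common multiple).
Compute lcm iteratively: start with first element, then lcm(current, next).
Elements: [6, 9, 12]
lcm(6,9) = 18
lcm(18,12) = 36
Final lcm = 36


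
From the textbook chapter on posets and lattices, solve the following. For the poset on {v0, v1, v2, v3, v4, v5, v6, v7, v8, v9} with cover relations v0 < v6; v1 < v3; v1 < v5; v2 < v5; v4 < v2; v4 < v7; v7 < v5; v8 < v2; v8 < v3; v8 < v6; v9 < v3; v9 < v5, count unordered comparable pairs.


A comparable pair {a,b} has a < b or b < a in the order.
Count unordered pairs where one element is strictly below the other.
Examples: {v0,v6}, {v1,v3}, {v1,v5}, {v2,v4}, ...
Total comparable pairs: 14


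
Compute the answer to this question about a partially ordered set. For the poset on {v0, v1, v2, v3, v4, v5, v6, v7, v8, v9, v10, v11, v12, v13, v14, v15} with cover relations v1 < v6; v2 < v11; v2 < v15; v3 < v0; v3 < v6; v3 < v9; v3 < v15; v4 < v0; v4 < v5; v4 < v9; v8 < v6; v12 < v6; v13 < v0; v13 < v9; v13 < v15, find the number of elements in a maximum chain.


A chain is a totally ordered subset; we count the number of elements in a maximum chain.
Compute, for each element x, the size of the longest chain ending at x:
  v1: 1
  v2: 1
  v3: 1
  v4: 1
  v7: 1
  v8: 1
  ...
A maximum chain: v3 < v0
Number of elements in the longest chain: 2


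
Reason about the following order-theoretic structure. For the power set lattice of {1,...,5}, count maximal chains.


A maximal chain goes from the minimum element to a maximal element via cover relations.
Counting all min-to-max paths in the cover graph.
Total maximal chains: 120


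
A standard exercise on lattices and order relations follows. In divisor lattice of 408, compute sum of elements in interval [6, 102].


Interval [6,102] in divisors of 408: [6, 102]
Sum = 108


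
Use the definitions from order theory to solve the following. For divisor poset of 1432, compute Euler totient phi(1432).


phi(n) = n * prod_{p|n} (1 - 1/p).
Prime divisors of 1432: [2, 179]
phi(1432) = 1432 * (1 - 1/2) * (1 - 1/179)
phi(1432) = 712


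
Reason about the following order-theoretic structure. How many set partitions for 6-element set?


B(n) = number of set partitions of an n-element set.
B(n) satisfies the recurrence: B(n+1) = sum_k C(n,k)*B(k).
B(6) = 203


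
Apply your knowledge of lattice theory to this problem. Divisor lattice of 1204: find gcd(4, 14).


In a divisor lattice, meet = gcd (greatest common divisor).
By Euclidean algorithm or factoring: gcd(4,14) = 2


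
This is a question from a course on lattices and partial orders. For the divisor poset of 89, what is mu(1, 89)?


In a divisor lattice, mu(a,b) = mu(b/a) where mu is the classical Mobius function.
b/a = 89/1 = 89
Prime factorization of 89: primes [89]
89 is squarefree with 1 prime factor(s), so mu(89) = (-1)^1 = -1


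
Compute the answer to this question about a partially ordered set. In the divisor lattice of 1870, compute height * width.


Height = length of longest chain minus 1; width = size of largest antichain.
A maximum chain: 1 | 17 | 187 | 935 | 1870  (height 4).
A maximum antichain: {10, 22, 34, 55, 85, 187}  (width 6).
Product = 4 * 6 = 24


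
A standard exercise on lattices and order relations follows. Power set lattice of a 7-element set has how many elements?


Power set = 2^n.
2^7 = 128


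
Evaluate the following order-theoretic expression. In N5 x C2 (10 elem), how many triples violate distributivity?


Distributive law: a ^ (b v c) = (a ^ b) v (a ^ c).
Check all 10^3 = 1000 ordered triples (a,b,c).
  e.g. a=(b,0), b=(a,0), c=(c,0): lhs=(b,0) != rhs=(a,0)
  e.g. a=(b,0), b=(a,0), c=(c,1): lhs=(b,0) != rhs=(a,0)
Total violating triples: 16


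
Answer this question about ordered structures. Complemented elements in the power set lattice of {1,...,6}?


An element a is complemented if some b has a meet b = bottom, a join b = top.
every subset A has complement S\A, so all elements are complemented.
Complemented elements: {}, {1}, {2}, {3}, {4}, {5}, ... (58 more)
Count: 64


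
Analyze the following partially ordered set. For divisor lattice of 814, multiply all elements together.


Divisors of 814: [1, 2, 11, 22, 37, 74, 407, 814]
Product = n^(d(n)/2) = 814^(8/2)
Product = 439033459216


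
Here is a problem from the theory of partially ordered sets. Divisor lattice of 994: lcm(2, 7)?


Join=lcm.
gcd(2,7)=1
lcm=14


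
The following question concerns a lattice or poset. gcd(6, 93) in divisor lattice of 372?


Meet=gcd.
gcd(6,93)=3


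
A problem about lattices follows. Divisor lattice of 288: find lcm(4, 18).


In a divisor lattice, join = lcm (least common multiple).
gcd(4,18) = 2
lcm(4,18) = 4*18/gcd = 72/2 = 36


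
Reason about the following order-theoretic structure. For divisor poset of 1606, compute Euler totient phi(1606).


phi(n) = n * prod_{p|n} (1 - 1/p).
Prime divisors of 1606: [2, 11, 73]
phi(1606) = 1606 * (1 - 1/2) * (1 - 1/11) * (1 - 1/73)
phi(1606) = 720


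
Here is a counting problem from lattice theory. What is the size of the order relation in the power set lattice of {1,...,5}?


The order relation is {(a,b) : a <= b}, reflexive so it includes (a,a).
Examples: ({},{}), ({},{1,2}), ({},{1,2,3}), ({},{1,2,3,4}), ({},{1,2,3,4,5}), ...
Total ordered pairs: 243


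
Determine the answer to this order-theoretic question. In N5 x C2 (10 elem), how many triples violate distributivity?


Distributive law: a ^ (b v c) = (a ^ b) v (a ^ c).
Check all 10^3 = 1000 ordered triples (a,b,c).
  e.g. a=(b,0), b=(a,0), c=(c,0): lhs=(b,0) != rhs=(a,0)
  e.g. a=(b,0), b=(a,0), c=(c,1): lhs=(b,0) != rhs=(a,0)
Total violating triples: 16


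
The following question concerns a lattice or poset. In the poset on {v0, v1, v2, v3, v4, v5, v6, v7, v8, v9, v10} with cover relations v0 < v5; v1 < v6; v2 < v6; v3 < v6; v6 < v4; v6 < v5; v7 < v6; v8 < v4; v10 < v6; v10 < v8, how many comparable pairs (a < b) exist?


A comparable pair {a,b} has a < b or b < a in the order.
Count unordered pairs where one element is strictly below the other.
Examples: {v0,v5}, {v1,v4}, {v1,v5}, {v1,v6}, ...
Total comparable pairs: 20


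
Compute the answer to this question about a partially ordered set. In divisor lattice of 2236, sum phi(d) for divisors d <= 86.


Divisors of 2236 up to 86: [1, 2, 4, 13, 26, 43, 52, 86]
phi values: [1, 1, 2, 12, 12, 42, 24, 42]
Sum = 136


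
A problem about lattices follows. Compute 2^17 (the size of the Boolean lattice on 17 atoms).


Power set = 2^n.
2^17 = 131072


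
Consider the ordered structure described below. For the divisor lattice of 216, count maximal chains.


A maximal chain goes from the minimum element to a maximal element via cover relations.
Counting all min-to-max paths in the cover graph.
Total maximal chains: 20


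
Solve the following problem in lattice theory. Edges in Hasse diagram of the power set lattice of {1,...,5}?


A cover relation a -< b holds when a < b with no c strictly between.
Cover relations:
  {} -< {1}
  {} -< {2}
  {} -< {3}
  {} -< {4}
  {} -< {5}
  {1} -< {1,2}
  {1} -< {1,3}
  {1} -< {1,4}
  ...72 more
Total: 80


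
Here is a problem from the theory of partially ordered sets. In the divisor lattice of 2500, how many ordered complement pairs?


Complement pair (a,b): a meet b = bottom, a join b = top.
Here: gcd(a,b)=1 and lcm(a,b)=2500, i.e. a*b=2500 with a,b coprime.
Pairs found: (1,2500), (4,625), (625,4), (2500,1)
Total ordered pairs: 4


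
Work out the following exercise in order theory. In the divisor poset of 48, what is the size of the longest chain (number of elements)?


A chain is a totally ordered subset; we count the number of elements in a maximum chain.
Compute, for each element x, the size of the longest chain ending at x:
  1: 1
  2: 2
  3: 2
  4: 3
  6: 3
  8: 4
  ...
A maximum chain: 1 < 2 < 4 < 8 < 16 < 48
Number of elements in the longest chain: 6


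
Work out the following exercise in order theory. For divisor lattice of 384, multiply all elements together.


Divisors of 384: [1, 2, 3, 4, 6, 8, 12, 16, 24, 32, 48, 64, 96, 128, 192, 384]
Product = n^(d(n)/2) = 384^(16/2)
Product = 472769874482845188096


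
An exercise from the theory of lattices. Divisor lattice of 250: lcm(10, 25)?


Join=lcm.
gcd(10,25)=5
lcm=50


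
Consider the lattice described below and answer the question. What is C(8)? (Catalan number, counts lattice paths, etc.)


C(n) = C(2n, n) / (n+1).
C(16, 8) = 12870
C(8) = 12870 / 9 = 1430


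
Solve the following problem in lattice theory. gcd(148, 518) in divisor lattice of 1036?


Meet=gcd.
gcd(148,518)=74


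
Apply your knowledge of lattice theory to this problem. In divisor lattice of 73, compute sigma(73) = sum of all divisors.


sigma(n) = sum of divisors.
Divisors of 73: [1, 73]
Sum = 74


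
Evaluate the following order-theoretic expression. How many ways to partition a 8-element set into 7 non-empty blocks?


S(n,k) = k*S(n-1,k) + S(n-1,k-1).
S(7,7) = 1, S(7,6) = 21
S(8,7) = 7*1 + 21 = 7 + 21
S(8,7) = 28


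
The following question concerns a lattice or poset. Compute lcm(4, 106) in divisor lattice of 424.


In a divisor lattice, join = lcm (least common multiple).
gcd(4,106) = 2
lcm(4,106) = 4*106/gcd = 424/2 = 212


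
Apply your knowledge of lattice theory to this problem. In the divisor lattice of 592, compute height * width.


Height = length of longest chain minus 1; width = size of largest antichain.
A maximum chain: 1 | 37 | 74 | 148 | 296 | 592  (height 5).
A maximum antichain: {2, 37}  (width 2).
Product = 5 * 2 = 10


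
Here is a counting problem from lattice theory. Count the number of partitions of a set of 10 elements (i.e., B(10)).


B(n) = number of set partitions of an n-element set.
B(n) satisfies the recurrence: B(n+1) = sum_k C(n,k)*B(k).
B(10) = 115975


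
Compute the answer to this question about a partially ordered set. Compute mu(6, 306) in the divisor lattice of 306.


In a divisor lattice, mu(a,b) = mu(b/a) where mu is the classical Mobius function.
b/a = 306/6 = 51
Prime factorization of 51: primes [3, 17]
51 is squarefree with 2 prime factor(s), so mu(51) = (-1)^2 = 1


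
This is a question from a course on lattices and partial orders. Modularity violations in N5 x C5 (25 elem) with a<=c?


Modular law: if a <= c then a v (b ^ c) = (a v b) ^ c.
Check all triples (a,b,c) with a <= c among 25 elements.
  e.g. a=(a,0), b=(c,0), c=(b,0): lhs=(a,0) != rhs=(b,0)
  e.g. a=(a,0), b=(c,1), c=(b,0): lhs=(a,0) != rhs=(b,0)
Total violating triples: 75


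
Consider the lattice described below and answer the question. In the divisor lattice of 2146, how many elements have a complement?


An element a is complemented if some b has a meet b = bottom, a join b = top.
a is complemented iff gcd(a, n/a)=1, i.e. a is a unitary divisor of 2146.
Complemented elements: 1, 2, 29, 37, 58, 74, ... (2 more)
Count: 8


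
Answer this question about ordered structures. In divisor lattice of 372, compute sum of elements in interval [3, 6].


Interval [3,6] in divisors of 372: [3, 6]
Sum = 9


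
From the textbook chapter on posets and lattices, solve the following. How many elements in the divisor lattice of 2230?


Divisors of 2230: [1, 2, 5, 10, 223, 446, 1115, 2230]
Count: 8
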